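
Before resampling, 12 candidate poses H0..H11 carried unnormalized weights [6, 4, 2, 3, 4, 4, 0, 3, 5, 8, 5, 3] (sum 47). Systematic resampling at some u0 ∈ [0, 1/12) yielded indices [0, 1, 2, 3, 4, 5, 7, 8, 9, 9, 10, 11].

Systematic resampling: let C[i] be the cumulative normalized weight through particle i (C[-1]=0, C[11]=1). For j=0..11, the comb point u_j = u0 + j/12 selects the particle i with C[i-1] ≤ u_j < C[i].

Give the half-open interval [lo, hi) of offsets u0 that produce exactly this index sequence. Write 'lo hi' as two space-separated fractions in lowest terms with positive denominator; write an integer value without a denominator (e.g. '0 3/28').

13/282 5/94

C = [6/47, 10/47, 12/47, 15/47, 19/47, 23/47, 23/47, 26/47, 31/47, 39/47, 44/47, 1]
j=0 picked index 0: u0 ∈ [0, 6/47)
j=1 picked index 1: u0 ∈ [25/564, 73/564)
j=2 picked index 2: u0 ∈ [13/282, 25/282)
j=3 picked index 3: u0 ∈ [1/188, 13/188)
j=4 picked index 4: u0 ∈ [-2/141, 10/141)
j=5 picked index 5: u0 ∈ [-7/564, 41/564)
j=6 picked index 7: u0 ∈ [-1/94, 5/94)
j=7 picked index 8: u0 ∈ [-17/564, 43/564)
j=8 picked index 9: u0 ∈ [-1/141, 23/141)
j=9 picked index 9: u0 ∈ [-17/188, 15/188)
j=10 picked index 10: u0 ∈ [-1/282, 29/282)
j=11 picked index 11: u0 ∈ [11/564, 1/12)
intersection: [13/282, 5/94)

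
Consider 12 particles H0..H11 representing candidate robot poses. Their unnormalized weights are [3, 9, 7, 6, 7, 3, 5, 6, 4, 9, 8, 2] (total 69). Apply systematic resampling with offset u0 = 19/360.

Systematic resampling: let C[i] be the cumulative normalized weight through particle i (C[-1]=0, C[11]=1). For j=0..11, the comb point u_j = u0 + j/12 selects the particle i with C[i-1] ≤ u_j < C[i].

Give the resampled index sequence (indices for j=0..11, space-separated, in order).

C = [1/23, 4/23, 19/69, 25/69, 32/69, 35/69, 40/69, 2/3, 50/69, 59/69, 67/69, 1]
j=0: u_0=19/360 ∈ [1/23, 4/23) → index 1
j=1: u_1=49/360 ∈ [1/23, 4/23) → index 1
j=2: u_2=79/360 ∈ [4/23, 19/69) → index 2
j=3: u_3=109/360 ∈ [19/69, 25/69) → index 3
j=4: u_4=139/360 ∈ [25/69, 32/69) → index 4
j=5: u_5=169/360 ∈ [32/69, 35/69) → index 5
j=6: u_6=199/360 ∈ [35/69, 40/69) → index 6
j=7: u_7=229/360 ∈ [40/69, 2/3) → index 7
j=8: u_8=259/360 ∈ [2/3, 50/69) → index 8
j=9: u_9=289/360 ∈ [50/69, 59/69) → index 9
j=10: u_10=319/360 ∈ [59/69, 67/69) → index 10
j=11: u_11=349/360 ∈ [59/69, 67/69) → index 10

1 1 2 3 4 5 6 7 8 9 10 10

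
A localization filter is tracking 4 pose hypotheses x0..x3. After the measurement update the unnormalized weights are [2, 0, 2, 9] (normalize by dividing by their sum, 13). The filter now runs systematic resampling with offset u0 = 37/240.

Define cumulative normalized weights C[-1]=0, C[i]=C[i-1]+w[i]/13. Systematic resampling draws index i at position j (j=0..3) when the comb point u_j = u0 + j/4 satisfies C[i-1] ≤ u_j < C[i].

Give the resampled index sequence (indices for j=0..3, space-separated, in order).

C = [2/13, 2/13, 4/13, 1]
j=0: u_0=37/240 ∈ [2/13, 4/13) → index 2
j=1: u_1=97/240 ∈ [4/13, 1) → index 3
j=2: u_2=157/240 ∈ [4/13, 1) → index 3
j=3: u_3=217/240 ∈ [4/13, 1) → index 3

2 3 3 3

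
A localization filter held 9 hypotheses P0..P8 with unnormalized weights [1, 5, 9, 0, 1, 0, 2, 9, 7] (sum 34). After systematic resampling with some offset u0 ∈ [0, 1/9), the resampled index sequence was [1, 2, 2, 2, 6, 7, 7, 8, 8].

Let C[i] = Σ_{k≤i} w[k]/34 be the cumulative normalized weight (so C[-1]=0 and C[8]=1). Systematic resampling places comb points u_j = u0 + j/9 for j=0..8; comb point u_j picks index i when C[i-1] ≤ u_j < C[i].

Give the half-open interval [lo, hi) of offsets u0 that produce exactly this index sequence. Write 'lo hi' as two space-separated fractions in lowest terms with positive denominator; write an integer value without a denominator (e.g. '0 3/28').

10/153 13/153

C = [1/34, 3/17, 15/34, 15/34, 8/17, 8/17, 9/17, 27/34, 1]
j=0 picked index 1: u0 ∈ [1/34, 3/17)
j=1 picked index 2: u0 ∈ [10/153, 101/306)
j=2 picked index 2: u0 ∈ [-7/153, 67/306)
j=3 picked index 2: u0 ∈ [-8/51, 11/102)
j=4 picked index 6: u0 ∈ [4/153, 13/153)
j=5 picked index 7: u0 ∈ [-4/153, 73/306)
j=6 picked index 7: u0 ∈ [-7/51, 13/102)
j=7 picked index 8: u0 ∈ [5/306, 2/9)
j=8 picked index 8: u0 ∈ [-29/306, 1/9)
intersection: [10/153, 13/153)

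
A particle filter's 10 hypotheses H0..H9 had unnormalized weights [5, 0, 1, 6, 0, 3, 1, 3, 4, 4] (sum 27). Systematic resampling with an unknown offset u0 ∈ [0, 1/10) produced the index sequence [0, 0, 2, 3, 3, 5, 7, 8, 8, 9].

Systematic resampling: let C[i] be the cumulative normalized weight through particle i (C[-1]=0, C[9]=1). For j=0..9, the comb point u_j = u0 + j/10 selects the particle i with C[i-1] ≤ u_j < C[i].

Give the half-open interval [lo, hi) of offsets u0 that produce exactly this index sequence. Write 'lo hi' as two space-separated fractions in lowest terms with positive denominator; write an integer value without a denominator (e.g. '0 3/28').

C = [5/27, 5/27, 2/9, 4/9, 4/9, 5/9, 16/27, 19/27, 23/27, 1]
j=0 picked index 0: u0 ∈ [0, 5/27)
j=1 picked index 0: u0 ∈ [-1/10, 23/270)
j=2 picked index 2: u0 ∈ [-2/135, 1/45)
j=3 picked index 3: u0 ∈ [-7/90, 13/90)
j=4 picked index 3: u0 ∈ [-8/45, 2/45)
j=5 picked index 5: u0 ∈ [-1/18, 1/18)
j=6 picked index 7: u0 ∈ [-1/135, 14/135)
j=7 picked index 8: u0 ∈ [1/270, 41/270)
j=8 picked index 8: u0 ∈ [-13/135, 7/135)
j=9 picked index 9: u0 ∈ [-13/270, 1/10)
intersection: [1/270, 1/45)

1/270 1/45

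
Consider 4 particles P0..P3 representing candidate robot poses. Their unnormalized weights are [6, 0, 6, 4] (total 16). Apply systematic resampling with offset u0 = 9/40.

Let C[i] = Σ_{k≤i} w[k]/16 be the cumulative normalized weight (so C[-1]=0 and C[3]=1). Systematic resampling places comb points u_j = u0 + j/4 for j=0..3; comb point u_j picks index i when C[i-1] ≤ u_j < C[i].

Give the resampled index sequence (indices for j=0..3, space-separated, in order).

C = [3/8, 3/8, 3/4, 1]
j=0: u_0=9/40 ∈ [0, 3/8) → index 0
j=1: u_1=19/40 ∈ [3/8, 3/4) → index 2
j=2: u_2=29/40 ∈ [3/8, 3/4) → index 2
j=3: u_3=39/40 ∈ [3/4, 1) → index 3

0 2 2 3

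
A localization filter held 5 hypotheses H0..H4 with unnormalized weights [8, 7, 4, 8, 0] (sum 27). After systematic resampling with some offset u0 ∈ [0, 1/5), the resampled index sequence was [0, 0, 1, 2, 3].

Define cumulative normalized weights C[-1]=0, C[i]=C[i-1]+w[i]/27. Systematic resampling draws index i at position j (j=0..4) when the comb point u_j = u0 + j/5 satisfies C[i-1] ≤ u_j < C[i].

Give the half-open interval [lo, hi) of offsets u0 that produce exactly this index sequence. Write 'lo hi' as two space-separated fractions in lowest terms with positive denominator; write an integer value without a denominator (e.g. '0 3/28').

C = [8/27, 5/9, 19/27, 1, 1]
j=0 picked index 0: u0 ∈ [0, 8/27)
j=1 picked index 0: u0 ∈ [-1/5, 13/135)
j=2 picked index 1: u0 ∈ [-14/135, 7/45)
j=3 picked index 2: u0 ∈ [-2/45, 14/135)
j=4 picked index 3: u0 ∈ [-13/135, 1/5)
intersection: [0, 13/135)

0 13/135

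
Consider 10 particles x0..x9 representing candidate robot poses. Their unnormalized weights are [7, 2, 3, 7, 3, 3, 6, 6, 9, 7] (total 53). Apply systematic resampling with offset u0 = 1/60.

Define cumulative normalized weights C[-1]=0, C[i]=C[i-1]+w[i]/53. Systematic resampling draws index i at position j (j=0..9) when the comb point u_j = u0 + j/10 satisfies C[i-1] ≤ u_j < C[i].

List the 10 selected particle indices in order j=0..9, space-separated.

0 0 2 3 5 6 7 8 8 9

C = [7/53, 9/53, 12/53, 19/53, 22/53, 25/53, 31/53, 37/53, 46/53, 1]
j=0: u_0=1/60 ∈ [0, 7/53) → index 0
j=1: u_1=7/60 ∈ [0, 7/53) → index 0
j=2: u_2=13/60 ∈ [9/53, 12/53) → index 2
j=3: u_3=19/60 ∈ [12/53, 19/53) → index 3
j=4: u_4=5/12 ∈ [22/53, 25/53) → index 5
j=5: u_5=31/60 ∈ [25/53, 31/53) → index 6
j=6: u_6=37/60 ∈ [31/53, 37/53) → index 7
j=7: u_7=43/60 ∈ [37/53, 46/53) → index 8
j=8: u_8=49/60 ∈ [37/53, 46/53) → index 8
j=9: u_9=11/12 ∈ [46/53, 1) → index 9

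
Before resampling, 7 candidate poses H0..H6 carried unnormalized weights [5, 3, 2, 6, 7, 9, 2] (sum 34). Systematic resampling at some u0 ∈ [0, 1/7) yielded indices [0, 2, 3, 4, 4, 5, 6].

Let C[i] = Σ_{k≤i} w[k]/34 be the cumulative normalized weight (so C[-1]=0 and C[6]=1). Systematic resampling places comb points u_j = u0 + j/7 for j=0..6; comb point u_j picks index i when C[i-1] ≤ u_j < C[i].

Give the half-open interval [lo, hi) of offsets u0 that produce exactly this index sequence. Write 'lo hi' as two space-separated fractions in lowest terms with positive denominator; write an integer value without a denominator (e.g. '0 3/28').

C = [5/34, 4/17, 5/17, 8/17, 23/34, 16/17, 1]
j=0 picked index 0: u0 ∈ [0, 5/34)
j=1 picked index 2: u0 ∈ [11/119, 18/119)
j=2 picked index 3: u0 ∈ [1/119, 22/119)
j=3 picked index 4: u0 ∈ [5/119, 59/238)
j=4 picked index 4: u0 ∈ [-12/119, 25/238)
j=5 picked index 5: u0 ∈ [-9/238, 27/119)
j=6 picked index 6: u0 ∈ [10/119, 1/7)
intersection: [11/119, 25/238)

11/119 25/238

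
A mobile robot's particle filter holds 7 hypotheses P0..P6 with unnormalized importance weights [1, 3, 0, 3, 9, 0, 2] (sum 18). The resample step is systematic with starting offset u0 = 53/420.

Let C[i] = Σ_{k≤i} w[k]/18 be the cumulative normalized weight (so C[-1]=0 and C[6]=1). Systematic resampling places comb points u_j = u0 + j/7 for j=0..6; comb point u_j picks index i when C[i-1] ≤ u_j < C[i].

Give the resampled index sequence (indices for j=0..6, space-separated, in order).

C = [1/18, 2/9, 2/9, 7/18, 8/9, 8/9, 1]
j=0: u_0=53/420 ∈ [1/18, 2/9) → index 1
j=1: u_1=113/420 ∈ [2/9, 7/18) → index 3
j=2: u_2=173/420 ∈ [7/18, 8/9) → index 4
j=3: u_3=233/420 ∈ [7/18, 8/9) → index 4
j=4: u_4=293/420 ∈ [7/18, 8/9) → index 4
j=5: u_5=353/420 ∈ [7/18, 8/9) → index 4
j=6: u_6=59/60 ∈ [8/9, 1) → index 6

1 3 4 4 4 4 6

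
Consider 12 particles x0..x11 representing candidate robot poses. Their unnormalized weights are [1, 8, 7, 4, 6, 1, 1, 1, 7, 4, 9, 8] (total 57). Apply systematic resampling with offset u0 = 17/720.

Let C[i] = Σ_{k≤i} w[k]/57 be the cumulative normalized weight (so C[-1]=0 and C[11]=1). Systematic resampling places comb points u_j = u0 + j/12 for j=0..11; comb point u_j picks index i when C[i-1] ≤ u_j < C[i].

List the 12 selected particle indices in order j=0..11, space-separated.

1 1 2 2 4 4 8 8 9 10 10 11

C = [1/57, 3/19, 16/57, 20/57, 26/57, 9/19, 28/57, 29/57, 12/19, 40/57, 49/57, 1]
j=0: u_0=17/720 ∈ [1/57, 3/19) → index 1
j=1: u_1=77/720 ∈ [1/57, 3/19) → index 1
j=2: u_2=137/720 ∈ [3/19, 16/57) → index 2
j=3: u_3=197/720 ∈ [3/19, 16/57) → index 2
j=4: u_4=257/720 ∈ [20/57, 26/57) → index 4
j=5: u_5=317/720 ∈ [20/57, 26/57) → index 4
j=6: u_6=377/720 ∈ [29/57, 12/19) → index 8
j=7: u_7=437/720 ∈ [29/57, 12/19) → index 8
j=8: u_8=497/720 ∈ [12/19, 40/57) → index 9
j=9: u_9=557/720 ∈ [40/57, 49/57) → index 10
j=10: u_10=617/720 ∈ [40/57, 49/57) → index 10
j=11: u_11=677/720 ∈ [49/57, 1) → index 11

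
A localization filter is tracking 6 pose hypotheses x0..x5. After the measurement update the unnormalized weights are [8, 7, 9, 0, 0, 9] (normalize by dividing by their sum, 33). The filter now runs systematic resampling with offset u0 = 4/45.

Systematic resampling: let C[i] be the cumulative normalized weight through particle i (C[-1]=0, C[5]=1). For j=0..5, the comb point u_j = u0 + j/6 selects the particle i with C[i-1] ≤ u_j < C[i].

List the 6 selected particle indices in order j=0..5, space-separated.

0 1 1 2 5 5

C = [8/33, 5/11, 8/11, 8/11, 8/11, 1]
j=0: u_0=4/45 ∈ [0, 8/33) → index 0
j=1: u_1=23/90 ∈ [8/33, 5/11) → index 1
j=2: u_2=19/45 ∈ [8/33, 5/11) → index 1
j=3: u_3=53/90 ∈ [5/11, 8/11) → index 2
j=4: u_4=34/45 ∈ [8/11, 1) → index 5
j=5: u_5=83/90 ∈ [8/11, 1) → index 5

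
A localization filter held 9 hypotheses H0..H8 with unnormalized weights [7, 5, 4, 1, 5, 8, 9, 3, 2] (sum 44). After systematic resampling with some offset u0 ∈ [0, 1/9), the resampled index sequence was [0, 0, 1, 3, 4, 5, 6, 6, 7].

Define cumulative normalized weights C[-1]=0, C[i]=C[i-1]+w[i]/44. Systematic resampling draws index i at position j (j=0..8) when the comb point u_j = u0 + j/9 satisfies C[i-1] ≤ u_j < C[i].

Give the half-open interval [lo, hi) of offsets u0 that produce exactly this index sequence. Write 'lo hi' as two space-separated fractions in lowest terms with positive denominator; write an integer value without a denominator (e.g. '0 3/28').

C = [7/44, 3/11, 4/11, 17/44, 1/2, 15/22, 39/44, 21/22, 1]
j=0 picked index 0: u0 ∈ [0, 7/44)
j=1 picked index 0: u0 ∈ [-1/9, 19/396)
j=2 picked index 1: u0 ∈ [-25/396, 5/99)
j=3 picked index 3: u0 ∈ [1/33, 7/132)
j=4 picked index 4: u0 ∈ [-23/396, 1/18)
j=5 picked index 5: u0 ∈ [-1/18, 25/198)
j=6 picked index 6: u0 ∈ [1/66, 29/132)
j=7 picked index 6: u0 ∈ [-19/198, 43/396)
j=8 picked index 7: u0 ∈ [-1/396, 13/198)
intersection: [1/33, 19/396)

1/33 19/396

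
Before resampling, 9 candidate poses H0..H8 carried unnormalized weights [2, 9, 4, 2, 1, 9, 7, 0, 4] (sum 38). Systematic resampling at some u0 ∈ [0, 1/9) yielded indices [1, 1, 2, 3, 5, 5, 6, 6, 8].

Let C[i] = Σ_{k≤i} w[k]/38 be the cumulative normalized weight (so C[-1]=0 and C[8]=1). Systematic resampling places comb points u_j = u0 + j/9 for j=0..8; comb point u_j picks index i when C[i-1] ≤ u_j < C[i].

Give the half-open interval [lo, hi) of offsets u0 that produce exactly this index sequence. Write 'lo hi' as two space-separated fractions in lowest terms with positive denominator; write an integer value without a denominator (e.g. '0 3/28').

23/342 1/9

C = [1/19, 11/38, 15/38, 17/38, 9/19, 27/38, 17/19, 17/19, 1]
j=0 picked index 1: u0 ∈ [1/19, 11/38)
j=1 picked index 1: u0 ∈ [-10/171, 61/342)
j=2 picked index 2: u0 ∈ [23/342, 59/342)
j=3 picked index 3: u0 ∈ [7/114, 13/114)
j=4 picked index 5: u0 ∈ [5/171, 91/342)
j=5 picked index 5: u0 ∈ [-14/171, 53/342)
j=6 picked index 6: u0 ∈ [5/114, 13/57)
j=7 picked index 6: u0 ∈ [-23/342, 20/171)
j=8 picked index 8: u0 ∈ [1/171, 1/9)
intersection: [23/342, 1/9)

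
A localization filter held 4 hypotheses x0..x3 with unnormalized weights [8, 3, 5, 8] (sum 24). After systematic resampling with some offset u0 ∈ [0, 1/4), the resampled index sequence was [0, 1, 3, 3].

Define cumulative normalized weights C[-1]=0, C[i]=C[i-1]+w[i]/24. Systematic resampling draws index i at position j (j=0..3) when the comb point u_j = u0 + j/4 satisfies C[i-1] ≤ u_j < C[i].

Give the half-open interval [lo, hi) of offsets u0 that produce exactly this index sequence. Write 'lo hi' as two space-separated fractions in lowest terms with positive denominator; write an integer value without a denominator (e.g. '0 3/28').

1/6 5/24

C = [1/3, 11/24, 2/3, 1]
j=0 picked index 0: u0 ∈ [0, 1/3)
j=1 picked index 1: u0 ∈ [1/12, 5/24)
j=2 picked index 3: u0 ∈ [1/6, 1/2)
j=3 picked index 3: u0 ∈ [-1/12, 1/4)
intersection: [1/6, 5/24)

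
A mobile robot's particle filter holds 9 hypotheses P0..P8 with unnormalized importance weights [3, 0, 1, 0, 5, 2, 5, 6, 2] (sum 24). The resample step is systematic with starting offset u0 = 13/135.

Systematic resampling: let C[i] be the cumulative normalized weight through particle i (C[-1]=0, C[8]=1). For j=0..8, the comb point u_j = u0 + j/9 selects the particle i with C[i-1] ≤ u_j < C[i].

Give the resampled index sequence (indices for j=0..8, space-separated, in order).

0 4 4 5 6 6 7 7 8

C = [1/8, 1/8, 1/6, 1/6, 3/8, 11/24, 2/3, 11/12, 1]
j=0: u_0=13/135 ∈ [0, 1/8) → index 0
j=1: u_1=28/135 ∈ [1/6, 3/8) → index 4
j=2: u_2=43/135 ∈ [1/6, 3/8) → index 4
j=3: u_3=58/135 ∈ [3/8, 11/24) → index 5
j=4: u_4=73/135 ∈ [11/24, 2/3) → index 6
j=5: u_5=88/135 ∈ [11/24, 2/3) → index 6
j=6: u_6=103/135 ∈ [2/3, 11/12) → index 7
j=7: u_7=118/135 ∈ [2/3, 11/12) → index 7
j=8: u_8=133/135 ∈ [11/12, 1) → index 8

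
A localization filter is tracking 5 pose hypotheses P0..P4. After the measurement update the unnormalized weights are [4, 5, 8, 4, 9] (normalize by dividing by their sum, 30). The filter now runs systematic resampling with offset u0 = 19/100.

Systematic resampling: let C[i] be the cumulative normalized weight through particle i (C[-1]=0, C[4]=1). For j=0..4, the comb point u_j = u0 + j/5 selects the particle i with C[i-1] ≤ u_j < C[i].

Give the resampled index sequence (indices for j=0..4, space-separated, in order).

1 2 3 4 4

C = [2/15, 3/10, 17/30, 7/10, 1]
j=0: u_0=19/100 ∈ [2/15, 3/10) → index 1
j=1: u_1=39/100 ∈ [3/10, 17/30) → index 2
j=2: u_2=59/100 ∈ [17/30, 7/10) → index 3
j=3: u_3=79/100 ∈ [7/10, 1) → index 4
j=4: u_4=99/100 ∈ [7/10, 1) → index 4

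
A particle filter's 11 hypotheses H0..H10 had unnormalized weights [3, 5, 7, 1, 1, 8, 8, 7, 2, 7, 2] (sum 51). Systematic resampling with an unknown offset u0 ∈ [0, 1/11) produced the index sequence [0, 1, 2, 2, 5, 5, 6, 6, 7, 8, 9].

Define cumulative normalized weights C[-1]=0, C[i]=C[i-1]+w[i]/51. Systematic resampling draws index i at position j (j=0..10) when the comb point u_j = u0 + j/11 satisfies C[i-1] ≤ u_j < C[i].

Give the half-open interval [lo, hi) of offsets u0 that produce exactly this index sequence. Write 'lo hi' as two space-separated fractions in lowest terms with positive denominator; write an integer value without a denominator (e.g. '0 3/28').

0 1/187

C = [1/17, 8/51, 5/17, 16/51, 1/3, 25/51, 11/17, 40/51, 14/17, 49/51, 1]
j=0 picked index 0: u0 ∈ [0, 1/17)
j=1 picked index 1: u0 ∈ [-6/187, 37/561)
j=2 picked index 2: u0 ∈ [-14/561, 21/187)
j=3 picked index 2: u0 ∈ [-65/561, 4/187)
j=4 picked index 5: u0 ∈ [-1/33, 71/561)
j=5 picked index 5: u0 ∈ [-4/33, 20/561)
j=6 picked index 6: u0 ∈ [-31/561, 19/187)
j=7 picked index 6: u0 ∈ [-82/561, 2/187)
j=8 picked index 7: u0 ∈ [-15/187, 32/561)
j=9 picked index 8: u0 ∈ [-19/561, 1/187)
j=10 picked index 9: u0 ∈ [-16/187, 29/561)
intersection: [0, 1/187)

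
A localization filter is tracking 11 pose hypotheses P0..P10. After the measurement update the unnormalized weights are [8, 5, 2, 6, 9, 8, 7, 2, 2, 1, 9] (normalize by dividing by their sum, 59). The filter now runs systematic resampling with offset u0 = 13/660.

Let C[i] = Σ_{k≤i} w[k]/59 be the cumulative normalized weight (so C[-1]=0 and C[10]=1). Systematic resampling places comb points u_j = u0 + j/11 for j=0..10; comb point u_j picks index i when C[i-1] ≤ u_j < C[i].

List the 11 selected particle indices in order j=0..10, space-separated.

C = [8/59, 13/59, 15/59, 21/59, 30/59, 38/59, 45/59, 47/59, 49/59, 50/59, 1]
j=0: u_0=13/660 ∈ [0, 8/59) → index 0
j=1: u_1=73/660 ∈ [0, 8/59) → index 0
j=2: u_2=133/660 ∈ [8/59, 13/59) → index 1
j=3: u_3=193/660 ∈ [15/59, 21/59) → index 3
j=4: u_4=23/60 ∈ [21/59, 30/59) → index 4
j=5: u_5=313/660 ∈ [21/59, 30/59) → index 4
j=6: u_6=373/660 ∈ [30/59, 38/59) → index 5
j=7: u_7=433/660 ∈ [38/59, 45/59) → index 6
j=8: u_8=493/660 ∈ [38/59, 45/59) → index 6
j=9: u_9=553/660 ∈ [49/59, 50/59) → index 9
j=10: u_10=613/660 ∈ [50/59, 1) → index 10

0 0 1 3 4 4 5 6 6 9 10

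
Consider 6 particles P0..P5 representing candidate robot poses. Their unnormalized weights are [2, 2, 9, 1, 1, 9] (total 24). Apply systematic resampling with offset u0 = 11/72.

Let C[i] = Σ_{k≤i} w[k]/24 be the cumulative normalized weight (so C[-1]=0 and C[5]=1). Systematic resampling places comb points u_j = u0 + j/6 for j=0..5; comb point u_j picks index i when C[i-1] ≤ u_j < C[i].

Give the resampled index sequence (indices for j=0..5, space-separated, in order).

1 2 2 5 5 5

C = [1/12, 1/6, 13/24, 7/12, 5/8, 1]
j=0: u_0=11/72 ∈ [1/12, 1/6) → index 1
j=1: u_1=23/72 ∈ [1/6, 13/24) → index 2
j=2: u_2=35/72 ∈ [1/6, 13/24) → index 2
j=3: u_3=47/72 ∈ [5/8, 1) → index 5
j=4: u_4=59/72 ∈ [5/8, 1) → index 5
j=5: u_5=71/72 ∈ [5/8, 1) → index 5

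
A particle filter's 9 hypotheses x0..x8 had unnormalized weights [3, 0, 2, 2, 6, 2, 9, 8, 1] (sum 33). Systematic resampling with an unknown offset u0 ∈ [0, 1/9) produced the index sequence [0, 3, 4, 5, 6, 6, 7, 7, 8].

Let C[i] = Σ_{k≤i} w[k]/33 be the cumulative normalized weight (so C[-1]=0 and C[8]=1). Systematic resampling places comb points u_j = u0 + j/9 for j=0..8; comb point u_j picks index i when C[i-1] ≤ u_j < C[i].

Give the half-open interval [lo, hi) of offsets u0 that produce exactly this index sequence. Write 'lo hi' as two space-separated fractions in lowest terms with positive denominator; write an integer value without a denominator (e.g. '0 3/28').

8/99 1/11

C = [1/11, 1/11, 5/33, 7/33, 13/33, 5/11, 8/11, 32/33, 1]
j=0 picked index 0: u0 ∈ [0, 1/11)
j=1 picked index 3: u0 ∈ [4/99, 10/99)
j=2 picked index 4: u0 ∈ [-1/99, 17/99)
j=3 picked index 5: u0 ∈ [2/33, 4/33)
j=4 picked index 6: u0 ∈ [1/99, 28/99)
j=5 picked index 6: u0 ∈ [-10/99, 17/99)
j=6 picked index 7: u0 ∈ [2/33, 10/33)
j=7 picked index 7: u0 ∈ [-5/99, 19/99)
j=8 picked index 8: u0 ∈ [8/99, 1/9)
intersection: [8/99, 1/11)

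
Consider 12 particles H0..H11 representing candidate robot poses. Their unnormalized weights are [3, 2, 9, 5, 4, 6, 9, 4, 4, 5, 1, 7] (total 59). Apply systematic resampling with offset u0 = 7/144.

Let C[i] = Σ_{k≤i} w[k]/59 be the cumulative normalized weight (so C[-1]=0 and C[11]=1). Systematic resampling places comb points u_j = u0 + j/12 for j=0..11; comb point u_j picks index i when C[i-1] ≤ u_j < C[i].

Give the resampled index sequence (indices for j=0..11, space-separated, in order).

C = [3/59, 5/59, 14/59, 19/59, 23/59, 29/59, 38/59, 42/59, 46/59, 51/59, 52/59, 1]
j=0: u_0=7/144 ∈ [0, 3/59) → index 0
j=1: u_1=19/144 ∈ [5/59, 14/59) → index 2
j=2: u_2=31/144 ∈ [5/59, 14/59) → index 2
j=3: u_3=43/144 ∈ [14/59, 19/59) → index 3
j=4: u_4=55/144 ∈ [19/59, 23/59) → index 4
j=5: u_5=67/144 ∈ [23/59, 29/59) → index 5
j=6: u_6=79/144 ∈ [29/59, 38/59) → index 6
j=7: u_7=91/144 ∈ [29/59, 38/59) → index 6
j=8: u_8=103/144 ∈ [42/59, 46/59) → index 8
j=9: u_9=115/144 ∈ [46/59, 51/59) → index 9
j=10: u_10=127/144 ∈ [52/59, 1) → index 11
j=11: u_11=139/144 ∈ [52/59, 1) → index 11

0 2 2 3 4 5 6 6 8 9 11 11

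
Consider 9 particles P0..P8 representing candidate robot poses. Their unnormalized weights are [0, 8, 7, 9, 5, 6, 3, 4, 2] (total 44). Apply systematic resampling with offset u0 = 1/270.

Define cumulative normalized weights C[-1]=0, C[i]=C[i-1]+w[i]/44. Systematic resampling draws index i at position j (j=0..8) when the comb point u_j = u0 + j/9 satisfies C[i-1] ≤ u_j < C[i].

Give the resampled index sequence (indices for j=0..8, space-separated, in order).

C = [0, 2/11, 15/44, 6/11, 29/44, 35/44, 19/22, 21/22, 1]
j=0: u_0=1/270 ∈ [0, 2/11) → index 1
j=1: u_1=31/270 ∈ [0, 2/11) → index 1
j=2: u_2=61/270 ∈ [2/11, 15/44) → index 2
j=3: u_3=91/270 ∈ [2/11, 15/44) → index 2
j=4: u_4=121/270 ∈ [15/44, 6/11) → index 3
j=5: u_5=151/270 ∈ [6/11, 29/44) → index 4
j=6: u_6=181/270 ∈ [29/44, 35/44) → index 5
j=7: u_7=211/270 ∈ [29/44, 35/44) → index 5
j=8: u_8=241/270 ∈ [19/22, 21/22) → index 7

1 1 2 2 3 4 5 5 7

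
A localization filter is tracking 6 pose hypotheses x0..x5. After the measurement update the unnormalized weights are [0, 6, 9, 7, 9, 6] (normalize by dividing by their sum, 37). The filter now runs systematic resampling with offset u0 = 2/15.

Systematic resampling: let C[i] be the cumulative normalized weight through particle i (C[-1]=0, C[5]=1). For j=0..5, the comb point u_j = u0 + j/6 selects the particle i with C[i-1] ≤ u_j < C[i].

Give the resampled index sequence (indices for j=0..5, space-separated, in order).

C = [0, 6/37, 15/37, 22/37, 31/37, 1]
j=0: u_0=2/15 ∈ [0, 6/37) → index 1
j=1: u_1=3/10 ∈ [6/37, 15/37) → index 2
j=2: u_2=7/15 ∈ [15/37, 22/37) → index 3
j=3: u_3=19/30 ∈ [22/37, 31/37) → index 4
j=4: u_4=4/5 ∈ [22/37, 31/37) → index 4
j=5: u_5=29/30 ∈ [31/37, 1) → index 5

1 2 3 4 4 5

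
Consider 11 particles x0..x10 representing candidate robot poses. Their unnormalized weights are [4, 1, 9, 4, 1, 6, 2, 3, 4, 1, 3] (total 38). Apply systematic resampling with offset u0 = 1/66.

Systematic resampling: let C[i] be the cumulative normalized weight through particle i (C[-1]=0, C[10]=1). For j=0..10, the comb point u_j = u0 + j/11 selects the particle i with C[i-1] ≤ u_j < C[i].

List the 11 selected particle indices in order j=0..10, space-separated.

0 1 2 2 3 3 5 5 7 8 10

C = [2/19, 5/38, 7/19, 9/19, 1/2, 25/38, 27/38, 15/19, 17/19, 35/38, 1]
j=0: u_0=1/66 ∈ [0, 2/19) → index 0
j=1: u_1=7/66 ∈ [2/19, 5/38) → index 1
j=2: u_2=13/66 ∈ [5/38, 7/19) → index 2
j=3: u_3=19/66 ∈ [5/38, 7/19) → index 2
j=4: u_4=25/66 ∈ [7/19, 9/19) → index 3
j=5: u_5=31/66 ∈ [7/19, 9/19) → index 3
j=6: u_6=37/66 ∈ [1/2, 25/38) → index 5
j=7: u_7=43/66 ∈ [1/2, 25/38) → index 5
j=8: u_8=49/66 ∈ [27/38, 15/19) → index 7
j=9: u_9=5/6 ∈ [15/19, 17/19) → index 8
j=10: u_10=61/66 ∈ [35/38, 1) → index 10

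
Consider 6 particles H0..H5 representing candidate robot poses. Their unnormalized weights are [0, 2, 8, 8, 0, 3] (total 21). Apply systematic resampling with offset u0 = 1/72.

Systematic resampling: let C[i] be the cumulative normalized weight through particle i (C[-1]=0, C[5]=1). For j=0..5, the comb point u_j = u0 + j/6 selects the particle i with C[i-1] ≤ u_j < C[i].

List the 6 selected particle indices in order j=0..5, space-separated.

1 2 2 3 3 3

C = [0, 2/21, 10/21, 6/7, 6/7, 1]
j=0: u_0=1/72 ∈ [0, 2/21) → index 1
j=1: u_1=13/72 ∈ [2/21, 10/21) → index 2
j=2: u_2=25/72 ∈ [2/21, 10/21) → index 2
j=3: u_3=37/72 ∈ [10/21, 6/7) → index 3
j=4: u_4=49/72 ∈ [10/21, 6/7) → index 3
j=5: u_5=61/72 ∈ [10/21, 6/7) → index 3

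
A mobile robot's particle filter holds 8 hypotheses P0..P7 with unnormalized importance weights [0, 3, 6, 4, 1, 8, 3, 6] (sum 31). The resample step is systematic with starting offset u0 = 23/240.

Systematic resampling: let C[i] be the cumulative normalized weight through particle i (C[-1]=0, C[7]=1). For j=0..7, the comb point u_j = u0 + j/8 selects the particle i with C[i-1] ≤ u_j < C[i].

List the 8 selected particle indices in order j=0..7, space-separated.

1 2 3 5 5 6 7 7

C = [0, 3/31, 9/31, 13/31, 14/31, 22/31, 25/31, 1]
j=0: u_0=23/240 ∈ [0, 3/31) → index 1
j=1: u_1=53/240 ∈ [3/31, 9/31) → index 2
j=2: u_2=83/240 ∈ [9/31, 13/31) → index 3
j=3: u_3=113/240 ∈ [14/31, 22/31) → index 5
j=4: u_4=143/240 ∈ [14/31, 22/31) → index 5
j=5: u_5=173/240 ∈ [22/31, 25/31) → index 6
j=6: u_6=203/240 ∈ [25/31, 1) → index 7
j=7: u_7=233/240 ∈ [25/31, 1) → index 7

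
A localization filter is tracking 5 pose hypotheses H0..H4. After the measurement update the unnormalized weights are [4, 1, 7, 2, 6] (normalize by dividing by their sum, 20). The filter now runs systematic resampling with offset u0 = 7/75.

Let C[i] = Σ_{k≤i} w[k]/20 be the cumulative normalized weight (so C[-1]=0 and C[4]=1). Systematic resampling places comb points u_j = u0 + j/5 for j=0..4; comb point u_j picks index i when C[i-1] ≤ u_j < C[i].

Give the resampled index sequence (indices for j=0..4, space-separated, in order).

C = [1/5, 1/4, 3/5, 7/10, 1]
j=0: u_0=7/75 ∈ [0, 1/5) → index 0
j=1: u_1=22/75 ∈ [1/4, 3/5) → index 2
j=2: u_2=37/75 ∈ [1/4, 3/5) → index 2
j=3: u_3=52/75 ∈ [3/5, 7/10) → index 3
j=4: u_4=67/75 ∈ [7/10, 1) → index 4

0 2 2 3 4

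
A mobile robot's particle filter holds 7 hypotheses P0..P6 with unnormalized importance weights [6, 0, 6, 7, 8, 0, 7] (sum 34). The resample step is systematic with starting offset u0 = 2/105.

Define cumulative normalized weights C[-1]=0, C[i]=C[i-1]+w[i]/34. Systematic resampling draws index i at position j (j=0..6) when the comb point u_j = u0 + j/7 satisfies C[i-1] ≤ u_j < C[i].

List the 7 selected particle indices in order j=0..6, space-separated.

0 0 2 3 4 4 6

C = [3/17, 3/17, 6/17, 19/34, 27/34, 27/34, 1]
j=0: u_0=2/105 ∈ [0, 3/17) → index 0
j=1: u_1=17/105 ∈ [0, 3/17) → index 0
j=2: u_2=32/105 ∈ [3/17, 6/17) → index 2
j=3: u_3=47/105 ∈ [6/17, 19/34) → index 3
j=4: u_4=62/105 ∈ [19/34, 27/34) → index 4
j=5: u_5=11/15 ∈ [19/34, 27/34) → index 4
j=6: u_6=92/105 ∈ [27/34, 1) → index 6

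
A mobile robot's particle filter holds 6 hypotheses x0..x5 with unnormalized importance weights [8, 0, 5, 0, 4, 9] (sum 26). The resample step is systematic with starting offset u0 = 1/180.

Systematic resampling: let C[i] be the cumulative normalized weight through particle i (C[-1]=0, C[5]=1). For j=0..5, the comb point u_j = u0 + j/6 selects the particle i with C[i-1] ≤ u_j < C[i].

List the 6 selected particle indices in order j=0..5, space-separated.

0 0 2 4 5 5

C = [4/13, 4/13, 1/2, 1/2, 17/26, 1]
j=0: u_0=1/180 ∈ [0, 4/13) → index 0
j=1: u_1=31/180 ∈ [0, 4/13) → index 0
j=2: u_2=61/180 ∈ [4/13, 1/2) → index 2
j=3: u_3=91/180 ∈ [1/2, 17/26) → index 4
j=4: u_4=121/180 ∈ [17/26, 1) → index 5
j=5: u_5=151/180 ∈ [17/26, 1) → index 5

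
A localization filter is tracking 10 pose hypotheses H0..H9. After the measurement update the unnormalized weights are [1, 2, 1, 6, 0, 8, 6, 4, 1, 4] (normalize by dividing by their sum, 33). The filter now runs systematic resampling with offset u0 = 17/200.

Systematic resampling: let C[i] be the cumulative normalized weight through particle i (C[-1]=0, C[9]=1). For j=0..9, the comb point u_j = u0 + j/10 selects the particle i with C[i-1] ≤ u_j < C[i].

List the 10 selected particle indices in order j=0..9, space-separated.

1 3 3 5 5 6 6 7 9 9

C = [1/33, 1/11, 4/33, 10/33, 10/33, 6/11, 8/11, 28/33, 29/33, 1]
j=0: u_0=17/200 ∈ [1/33, 1/11) → index 1
j=1: u_1=37/200 ∈ [4/33, 10/33) → index 3
j=2: u_2=57/200 ∈ [4/33, 10/33) → index 3
j=3: u_3=77/200 ∈ [10/33, 6/11) → index 5
j=4: u_4=97/200 ∈ [10/33, 6/11) → index 5
j=5: u_5=117/200 ∈ [6/11, 8/11) → index 6
j=6: u_6=137/200 ∈ [6/11, 8/11) → index 6
j=7: u_7=157/200 ∈ [8/11, 28/33) → index 7
j=8: u_8=177/200 ∈ [29/33, 1) → index 9
j=9: u_9=197/200 ∈ [29/33, 1) → index 9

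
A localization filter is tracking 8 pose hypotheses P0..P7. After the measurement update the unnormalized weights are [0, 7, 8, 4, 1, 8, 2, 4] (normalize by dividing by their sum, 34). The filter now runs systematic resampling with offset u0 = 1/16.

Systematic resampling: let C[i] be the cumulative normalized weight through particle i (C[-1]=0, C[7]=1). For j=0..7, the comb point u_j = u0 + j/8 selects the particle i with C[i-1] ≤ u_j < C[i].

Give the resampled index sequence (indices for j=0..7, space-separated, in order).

C = [0, 7/34, 15/34, 19/34, 10/17, 14/17, 15/17, 1]
j=0: u_0=1/16 ∈ [0, 7/34) → index 1
j=1: u_1=3/16 ∈ [0, 7/34) → index 1
j=2: u_2=5/16 ∈ [7/34, 15/34) → index 2
j=3: u_3=7/16 ∈ [7/34, 15/34) → index 2
j=4: u_4=9/16 ∈ [19/34, 10/17) → index 4
j=5: u_5=11/16 ∈ [10/17, 14/17) → index 5
j=6: u_6=13/16 ∈ [10/17, 14/17) → index 5
j=7: u_7=15/16 ∈ [15/17, 1) → index 7

1 1 2 2 4 5 5 7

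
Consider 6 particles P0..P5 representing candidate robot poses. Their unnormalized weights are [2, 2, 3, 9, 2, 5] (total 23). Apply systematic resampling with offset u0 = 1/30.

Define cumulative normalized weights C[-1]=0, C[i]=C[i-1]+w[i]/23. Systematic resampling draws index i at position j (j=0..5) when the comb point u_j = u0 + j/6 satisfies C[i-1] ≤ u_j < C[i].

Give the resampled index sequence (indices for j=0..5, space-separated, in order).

0 2 3 3 4 5

C = [2/23, 4/23, 7/23, 16/23, 18/23, 1]
j=0: u_0=1/30 ∈ [0, 2/23) → index 0
j=1: u_1=1/5 ∈ [4/23, 7/23) → index 2
j=2: u_2=11/30 ∈ [7/23, 16/23) → index 3
j=3: u_3=8/15 ∈ [7/23, 16/23) → index 3
j=4: u_4=7/10 ∈ [16/23, 18/23) → index 4
j=5: u_5=13/15 ∈ [18/23, 1) → index 5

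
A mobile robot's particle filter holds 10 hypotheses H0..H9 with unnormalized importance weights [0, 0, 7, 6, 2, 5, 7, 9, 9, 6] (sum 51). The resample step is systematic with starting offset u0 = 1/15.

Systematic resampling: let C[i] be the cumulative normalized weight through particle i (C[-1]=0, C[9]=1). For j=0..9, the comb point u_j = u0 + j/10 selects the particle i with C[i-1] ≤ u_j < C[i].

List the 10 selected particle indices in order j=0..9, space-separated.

C = [0, 0, 7/51, 13/51, 5/17, 20/51, 9/17, 12/17, 15/17, 1]
j=0: u_0=1/15 ∈ [0, 7/51) → index 2
j=1: u_1=1/6 ∈ [7/51, 13/51) → index 3
j=2: u_2=4/15 ∈ [13/51, 5/17) → index 4
j=3: u_3=11/30 ∈ [5/17, 20/51) → index 5
j=4: u_4=7/15 ∈ [20/51, 9/17) → index 6
j=5: u_5=17/30 ∈ [9/17, 12/17) → index 7
j=6: u_6=2/3 ∈ [9/17, 12/17) → index 7
j=7: u_7=23/30 ∈ [12/17, 15/17) → index 8
j=8: u_8=13/15 ∈ [12/17, 15/17) → index 8
j=9: u_9=29/30 ∈ [15/17, 1) → index 9

2 3 4 5 6 7 7 8 8 9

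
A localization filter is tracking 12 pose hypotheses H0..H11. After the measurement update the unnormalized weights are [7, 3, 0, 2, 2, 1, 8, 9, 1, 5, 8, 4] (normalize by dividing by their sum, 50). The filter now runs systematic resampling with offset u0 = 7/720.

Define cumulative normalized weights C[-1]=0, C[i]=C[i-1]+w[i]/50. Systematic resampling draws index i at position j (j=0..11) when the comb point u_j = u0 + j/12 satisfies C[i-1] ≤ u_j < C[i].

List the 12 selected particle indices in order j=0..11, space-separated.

0 0 1 4 6 6 7 7 9 9 10 11

C = [7/50, 1/5, 1/5, 6/25, 7/25, 3/10, 23/50, 16/25, 33/50, 19/25, 23/25, 1]
j=0: u_0=7/720 ∈ [0, 7/50) → index 0
j=1: u_1=67/720 ∈ [0, 7/50) → index 0
j=2: u_2=127/720 ∈ [7/50, 1/5) → index 1
j=3: u_3=187/720 ∈ [6/25, 7/25) → index 4
j=4: u_4=247/720 ∈ [3/10, 23/50) → index 6
j=5: u_5=307/720 ∈ [3/10, 23/50) → index 6
j=6: u_6=367/720 ∈ [23/50, 16/25) → index 7
j=7: u_7=427/720 ∈ [23/50, 16/25) → index 7
j=8: u_8=487/720 ∈ [33/50, 19/25) → index 9
j=9: u_9=547/720 ∈ [33/50, 19/25) → index 9
j=10: u_10=607/720 ∈ [19/25, 23/25) → index 10
j=11: u_11=667/720 ∈ [23/25, 1) → index 11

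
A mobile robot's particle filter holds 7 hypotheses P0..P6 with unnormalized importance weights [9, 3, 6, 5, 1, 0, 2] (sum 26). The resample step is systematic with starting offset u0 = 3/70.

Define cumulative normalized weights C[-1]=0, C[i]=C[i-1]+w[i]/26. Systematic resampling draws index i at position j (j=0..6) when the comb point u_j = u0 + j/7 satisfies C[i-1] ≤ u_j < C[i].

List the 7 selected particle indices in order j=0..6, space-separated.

C = [9/26, 6/13, 9/13, 23/26, 12/13, 12/13, 1]
j=0: u_0=3/70 ∈ [0, 9/26) → index 0
j=1: u_1=13/70 ∈ [0, 9/26) → index 0
j=2: u_2=23/70 ∈ [0, 9/26) → index 0
j=3: u_3=33/70 ∈ [6/13, 9/13) → index 2
j=4: u_4=43/70 ∈ [6/13, 9/13) → index 2
j=5: u_5=53/70 ∈ [9/13, 23/26) → index 3
j=6: u_6=9/10 ∈ [23/26, 12/13) → index 4

0 0 0 2 2 3 4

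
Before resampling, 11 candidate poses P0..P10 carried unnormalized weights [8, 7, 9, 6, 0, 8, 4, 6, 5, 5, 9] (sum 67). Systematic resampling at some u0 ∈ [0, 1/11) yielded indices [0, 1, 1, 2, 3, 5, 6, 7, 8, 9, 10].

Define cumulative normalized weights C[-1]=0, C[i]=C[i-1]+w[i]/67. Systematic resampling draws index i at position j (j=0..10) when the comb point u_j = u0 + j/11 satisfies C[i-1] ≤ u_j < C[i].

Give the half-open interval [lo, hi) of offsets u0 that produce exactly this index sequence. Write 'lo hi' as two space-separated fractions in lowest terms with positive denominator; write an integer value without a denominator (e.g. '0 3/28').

C = [8/67, 15/67, 24/67, 30/67, 30/67, 38/67, 42/67, 48/67, 53/67, 58/67, 1]
j=0 picked index 0: u0 ∈ [0, 8/67)
j=1 picked index 1: u0 ∈ [21/737, 98/737)
j=2 picked index 1: u0 ∈ [-46/737, 31/737)
j=3 picked index 2: u0 ∈ [-36/737, 63/737)
j=4 picked index 3: u0 ∈ [-4/737, 62/737)
j=5 picked index 5: u0 ∈ [-5/737, 83/737)
j=6 picked index 6: u0 ∈ [16/737, 60/737)
j=7 picked index 7: u0 ∈ [-7/737, 59/737)
j=8 picked index 8: u0 ∈ [-8/737, 47/737)
j=9 picked index 9: u0 ∈ [-20/737, 35/737)
j=10 picked index 10: u0 ∈ [-32/737, 1/11)
intersection: [21/737, 31/737)

21/737 31/737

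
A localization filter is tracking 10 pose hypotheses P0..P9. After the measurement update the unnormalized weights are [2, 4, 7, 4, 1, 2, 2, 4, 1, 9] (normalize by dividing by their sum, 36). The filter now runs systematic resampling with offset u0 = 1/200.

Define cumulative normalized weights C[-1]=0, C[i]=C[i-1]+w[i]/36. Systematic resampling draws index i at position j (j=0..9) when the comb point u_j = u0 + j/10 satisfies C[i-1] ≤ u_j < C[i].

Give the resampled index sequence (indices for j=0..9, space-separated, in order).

C = [1/18, 1/6, 13/36, 17/36, 1/2, 5/9, 11/18, 13/18, 3/4, 1]
j=0: u_0=1/200 ∈ [0, 1/18) → index 0
j=1: u_1=21/200 ∈ [1/18, 1/6) → index 1
j=2: u_2=41/200 ∈ [1/6, 13/36) → index 2
j=3: u_3=61/200 ∈ [1/6, 13/36) → index 2
j=4: u_4=81/200 ∈ [13/36, 17/36) → index 3
j=5: u_5=101/200 ∈ [1/2, 5/9) → index 5
j=6: u_6=121/200 ∈ [5/9, 11/18) → index 6
j=7: u_7=141/200 ∈ [11/18, 13/18) → index 7
j=8: u_8=161/200 ∈ [3/4, 1) → index 9
j=9: u_9=181/200 ∈ [3/4, 1) → index 9

0 1 2 2 3 5 6 7 9 9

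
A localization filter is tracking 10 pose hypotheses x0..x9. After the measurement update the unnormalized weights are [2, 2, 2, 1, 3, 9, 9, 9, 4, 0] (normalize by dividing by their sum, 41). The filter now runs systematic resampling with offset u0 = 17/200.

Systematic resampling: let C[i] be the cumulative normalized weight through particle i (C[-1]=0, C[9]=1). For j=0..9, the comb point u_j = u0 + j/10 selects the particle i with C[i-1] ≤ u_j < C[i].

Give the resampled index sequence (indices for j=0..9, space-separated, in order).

C = [2/41, 4/41, 6/41, 7/41, 10/41, 19/41, 28/41, 37/41, 1, 1]
j=0: u_0=17/200 ∈ [2/41, 4/41) → index 1
j=1: u_1=37/200 ∈ [7/41, 10/41) → index 4
j=2: u_2=57/200 ∈ [10/41, 19/41) → index 5
j=3: u_3=77/200 ∈ [10/41, 19/41) → index 5
j=4: u_4=97/200 ∈ [19/41, 28/41) → index 6
j=5: u_5=117/200 ∈ [19/41, 28/41) → index 6
j=6: u_6=137/200 ∈ [28/41, 37/41) → index 7
j=7: u_7=157/200 ∈ [28/41, 37/41) → index 7
j=8: u_8=177/200 ∈ [28/41, 37/41) → index 7
j=9: u_9=197/200 ∈ [37/41, 1) → index 8

1 4 5 5 6 6 7 7 7 8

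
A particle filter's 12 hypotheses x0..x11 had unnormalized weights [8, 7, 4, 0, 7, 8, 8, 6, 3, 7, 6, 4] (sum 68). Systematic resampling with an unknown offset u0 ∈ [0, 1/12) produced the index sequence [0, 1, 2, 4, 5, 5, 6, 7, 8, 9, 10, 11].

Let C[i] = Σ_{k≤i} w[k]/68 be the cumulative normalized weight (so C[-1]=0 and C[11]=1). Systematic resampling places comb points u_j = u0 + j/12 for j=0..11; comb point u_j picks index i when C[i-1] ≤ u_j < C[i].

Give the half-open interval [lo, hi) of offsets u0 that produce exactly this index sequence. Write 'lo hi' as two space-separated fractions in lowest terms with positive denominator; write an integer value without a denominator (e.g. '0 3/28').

11/204 1/12

C = [2/17, 15/68, 19/68, 19/68, 13/34, 1/2, 21/34, 12/17, 3/4, 29/34, 16/17, 1]
j=0 picked index 0: u0 ∈ [0, 2/17)
j=1 picked index 1: u0 ∈ [7/204, 7/51)
j=2 picked index 2: u0 ∈ [11/204, 23/204)
j=3 picked index 4: u0 ∈ [1/34, 9/68)
j=4 picked index 5: u0 ∈ [5/102, 1/6)
j=5 picked index 5: u0 ∈ [-7/204, 1/12)
j=6 picked index 6: u0 ∈ [0, 2/17)
j=7 picked index 7: u0 ∈ [7/204, 25/204)
j=8 picked index 8: u0 ∈ [2/51, 1/12)
j=9 picked index 9: u0 ∈ [0, 7/68)
j=10 picked index 10: u0 ∈ [1/51, 11/102)
j=11 picked index 11: u0 ∈ [5/204, 1/12)
intersection: [11/204, 1/12)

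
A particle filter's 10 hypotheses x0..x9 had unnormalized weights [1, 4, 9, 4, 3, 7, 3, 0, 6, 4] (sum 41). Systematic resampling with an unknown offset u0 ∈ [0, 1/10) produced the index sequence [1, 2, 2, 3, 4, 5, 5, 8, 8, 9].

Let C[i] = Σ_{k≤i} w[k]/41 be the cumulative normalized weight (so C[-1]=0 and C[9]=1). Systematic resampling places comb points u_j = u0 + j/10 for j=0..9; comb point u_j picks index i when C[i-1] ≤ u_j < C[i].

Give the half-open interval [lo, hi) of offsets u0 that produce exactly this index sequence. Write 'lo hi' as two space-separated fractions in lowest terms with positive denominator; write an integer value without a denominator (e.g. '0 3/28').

C = [1/41, 5/41, 14/41, 18/41, 21/41, 28/41, 31/41, 31/41, 37/41, 1]
j=0 picked index 1: u0 ∈ [1/41, 5/41)
j=1 picked index 2: u0 ∈ [9/410, 99/410)
j=2 picked index 2: u0 ∈ [-16/205, 29/205)
j=3 picked index 3: u0 ∈ [17/410, 57/410)
j=4 picked index 4: u0 ∈ [8/205, 23/205)
j=5 picked index 5: u0 ∈ [1/82, 15/82)
j=6 picked index 5: u0 ∈ [-18/205, 17/205)
j=7 picked index 8: u0 ∈ [23/410, 83/410)
j=8 picked index 8: u0 ∈ [-9/205, 21/205)
j=9 picked index 9: u0 ∈ [1/410, 1/10)
intersection: [23/410, 17/205)

23/410 17/205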